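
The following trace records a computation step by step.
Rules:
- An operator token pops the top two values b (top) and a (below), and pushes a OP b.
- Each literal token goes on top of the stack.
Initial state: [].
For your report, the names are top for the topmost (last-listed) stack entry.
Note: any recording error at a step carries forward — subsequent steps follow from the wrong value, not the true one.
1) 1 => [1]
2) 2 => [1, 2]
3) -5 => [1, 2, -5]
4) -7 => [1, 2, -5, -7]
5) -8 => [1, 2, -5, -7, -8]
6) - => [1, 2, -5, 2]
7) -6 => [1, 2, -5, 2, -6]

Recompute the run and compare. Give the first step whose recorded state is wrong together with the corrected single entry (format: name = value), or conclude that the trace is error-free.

step 6, top = 1

Step 1: push 1: top = 1 — agrees with the trace.
Step 2: push 2: top = 2 — no discrepancy.
Step 3: push -5: top = -5 — consistent with the trace.
Step 4: push -7: top = -7 — confirmed correct.
Step 5: push -8: top = -8 — no discrepancy.
Step 6: -7 - -8 = 1 — the entry is off here.
The audit stops at step 6: the recorded entry is wrong and should be top = 1.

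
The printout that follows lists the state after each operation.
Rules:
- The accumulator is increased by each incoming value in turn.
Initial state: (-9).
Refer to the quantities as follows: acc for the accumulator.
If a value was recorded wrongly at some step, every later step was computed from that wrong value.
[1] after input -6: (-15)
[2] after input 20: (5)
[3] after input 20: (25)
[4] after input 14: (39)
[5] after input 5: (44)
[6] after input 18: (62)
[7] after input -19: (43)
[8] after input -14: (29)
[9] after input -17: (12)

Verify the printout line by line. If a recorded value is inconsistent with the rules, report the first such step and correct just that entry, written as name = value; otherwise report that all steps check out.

Recomputing the run from the initial state:
step 1: acc = -15
step 2: acc = 5
step 3: acc = 25
step 4: acc = 39
step 5: acc = 44
step 6: acc = 62
step 7: acc = 43
step 8: acc = 29
step 9: acc = 12
This matches the printout at every step.

no error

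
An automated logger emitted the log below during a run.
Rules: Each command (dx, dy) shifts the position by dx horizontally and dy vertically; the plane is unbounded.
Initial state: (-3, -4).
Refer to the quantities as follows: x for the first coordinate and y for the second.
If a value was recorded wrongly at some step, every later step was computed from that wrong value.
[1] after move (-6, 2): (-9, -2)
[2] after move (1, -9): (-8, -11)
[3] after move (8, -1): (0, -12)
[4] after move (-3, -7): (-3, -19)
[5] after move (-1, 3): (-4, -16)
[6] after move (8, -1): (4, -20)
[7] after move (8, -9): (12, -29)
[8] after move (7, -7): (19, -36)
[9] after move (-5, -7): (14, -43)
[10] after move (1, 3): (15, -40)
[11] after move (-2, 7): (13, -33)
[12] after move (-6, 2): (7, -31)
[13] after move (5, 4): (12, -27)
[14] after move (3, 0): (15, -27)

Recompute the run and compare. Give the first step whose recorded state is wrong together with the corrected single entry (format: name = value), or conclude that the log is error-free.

Recomputing the run from the initial state:
step 1: x = -9, y = -2
step 2: x = -8, y = -11
step 3: x = 0, y = -12
step 4: x = -3, y = -19
step 5: x = -4, y = -16
step 6: x = 4, y = -17
step 7: x = 12, y = -26
step 8: x = 19, y = -33
step 9: x = 14, y = -40
step 10: x = 15, y = -37
step 11: x = 13, y = -30
step 12: x = 7, y = -28
step 13: x = 12, y = -24
step 14: x = 15, y = -24
The first disagreement with the log is at step 6, where the value should be y = -17.

step 6, y = -17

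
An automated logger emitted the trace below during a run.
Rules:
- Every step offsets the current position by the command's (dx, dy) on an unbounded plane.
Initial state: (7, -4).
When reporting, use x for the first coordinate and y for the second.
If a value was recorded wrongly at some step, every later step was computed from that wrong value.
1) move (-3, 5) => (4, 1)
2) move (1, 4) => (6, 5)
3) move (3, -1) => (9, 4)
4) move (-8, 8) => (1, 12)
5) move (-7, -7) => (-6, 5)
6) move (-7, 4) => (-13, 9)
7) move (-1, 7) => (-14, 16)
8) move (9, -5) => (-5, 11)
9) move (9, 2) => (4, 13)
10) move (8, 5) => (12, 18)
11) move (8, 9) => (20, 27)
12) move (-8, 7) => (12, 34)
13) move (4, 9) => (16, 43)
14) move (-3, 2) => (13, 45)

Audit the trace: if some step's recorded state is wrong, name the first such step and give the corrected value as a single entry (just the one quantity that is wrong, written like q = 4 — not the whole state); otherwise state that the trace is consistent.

step 2, x = 5

1. x = 7 + (-3) = 4, y = -4 + (5) = 1 (confirmed correct)
2. x = 4 + (1) = 5, y = 1 + (4) = 5 (the trace disagrees here)
First deviation found at step 2; the corrected entry is x = 5.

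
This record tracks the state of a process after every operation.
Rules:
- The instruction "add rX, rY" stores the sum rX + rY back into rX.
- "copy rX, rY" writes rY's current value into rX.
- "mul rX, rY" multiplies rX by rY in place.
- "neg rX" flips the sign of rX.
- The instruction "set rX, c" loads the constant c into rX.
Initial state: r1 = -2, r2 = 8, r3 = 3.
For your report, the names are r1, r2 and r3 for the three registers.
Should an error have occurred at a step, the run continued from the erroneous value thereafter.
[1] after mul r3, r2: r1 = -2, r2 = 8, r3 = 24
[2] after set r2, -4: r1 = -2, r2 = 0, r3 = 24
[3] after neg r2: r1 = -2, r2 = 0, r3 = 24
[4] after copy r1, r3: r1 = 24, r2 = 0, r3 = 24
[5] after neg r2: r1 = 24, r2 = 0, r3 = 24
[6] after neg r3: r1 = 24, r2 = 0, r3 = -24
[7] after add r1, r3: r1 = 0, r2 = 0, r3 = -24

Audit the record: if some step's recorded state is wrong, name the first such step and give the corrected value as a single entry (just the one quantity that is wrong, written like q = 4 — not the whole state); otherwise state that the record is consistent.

step 2, r2 = -4

1. r3 = 3 * 8 = 24 (consistent with the record)
2. r2 = -4 (first mismatch against the record)
First deviation found at step 2; the corrected entry is r2 = -4.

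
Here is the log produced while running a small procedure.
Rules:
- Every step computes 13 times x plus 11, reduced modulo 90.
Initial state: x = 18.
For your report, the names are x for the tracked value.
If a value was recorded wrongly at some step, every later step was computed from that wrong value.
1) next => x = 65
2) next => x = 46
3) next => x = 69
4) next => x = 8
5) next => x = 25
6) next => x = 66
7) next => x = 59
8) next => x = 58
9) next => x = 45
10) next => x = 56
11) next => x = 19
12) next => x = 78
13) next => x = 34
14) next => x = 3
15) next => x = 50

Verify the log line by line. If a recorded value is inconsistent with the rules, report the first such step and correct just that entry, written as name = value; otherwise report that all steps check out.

Step 1: x = (13*18 + 11) mod 90 = 65 — consistent with the log.
Step 2: x = (13*65 + 11) mod 90 = 46 — checks out.
Step 3: x = (13*46 + 11) mod 90 = 69 — checks out.
Step 4: x = (13*69 + 11) mod 90 = 8 — in agreement.
Step 5: x = (13*8 + 11) mod 90 = 25 — verified.
Step 6: x = (13*25 + 11) mod 90 = 66 — consistent with the log.
Step 7: x = (13*66 + 11) mod 90 = 59 — verified.
Step 8: x = (13*59 + 11) mod 90 = 58 — no discrepancy.
Step 9: x = (13*58 + 11) mod 90 = 45 — confirmed correct.
Step 10: x = (13*45 + 11) mod 90 = 56 — confirmed correct.
Step 11: x = (13*56 + 11) mod 90 = 19 — no discrepancy.
Step 12: x = (13*19 + 11) mod 90 = 78 — checks out.
Step 13: x = (13*78 + 11) mod 90 = 35 — the log disagrees here.
First deviation found at step 13; the corrected entry is x = 35.

step 13, x = 35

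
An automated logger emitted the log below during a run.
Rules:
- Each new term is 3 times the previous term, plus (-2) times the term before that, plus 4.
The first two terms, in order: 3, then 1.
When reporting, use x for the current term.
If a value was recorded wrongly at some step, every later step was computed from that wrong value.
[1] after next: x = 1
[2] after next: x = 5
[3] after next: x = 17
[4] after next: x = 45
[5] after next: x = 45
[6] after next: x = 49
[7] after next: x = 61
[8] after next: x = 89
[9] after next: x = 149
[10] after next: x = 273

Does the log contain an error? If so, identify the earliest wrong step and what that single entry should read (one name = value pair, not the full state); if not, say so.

step 5, x = 105

step 1: x = 3*(1) + (-2)*(3) + (4) = 1 -> consistent with the log
step 2: x = 3*(1) + (-2)*(1) + (4) = 5 -> same as recorded
step 3: x = 3*(5) + (-2)*(1) + (4) = 17 -> consistent with the log
step 4: x = 3*(17) + (-2)*(5) + (4) = 45 -> in agreement
step 5: x = 3*(45) + (-2)*(17) + (4) = 105 -> the log has a different value
Conclusion: step 5 carries the first error; the entry should be x = 105.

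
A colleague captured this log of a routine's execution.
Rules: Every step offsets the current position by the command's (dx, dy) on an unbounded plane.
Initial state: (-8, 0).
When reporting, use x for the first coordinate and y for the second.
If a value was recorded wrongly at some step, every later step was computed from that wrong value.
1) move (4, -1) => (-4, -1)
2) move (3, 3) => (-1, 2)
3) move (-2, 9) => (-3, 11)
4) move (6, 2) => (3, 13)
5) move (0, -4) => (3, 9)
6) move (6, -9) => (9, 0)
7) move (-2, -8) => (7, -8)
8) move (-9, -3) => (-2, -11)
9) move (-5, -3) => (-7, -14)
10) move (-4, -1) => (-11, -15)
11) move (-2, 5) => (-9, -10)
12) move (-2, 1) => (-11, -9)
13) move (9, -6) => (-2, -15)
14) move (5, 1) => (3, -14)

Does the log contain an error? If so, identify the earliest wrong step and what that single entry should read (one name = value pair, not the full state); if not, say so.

Recomputing the run from the initial state:
step 1: x = -4, y = -1
step 2: x = -1, y = 2
step 3: x = -3, y = 11
step 4: x = 3, y = 13
step 5: x = 3, y = 9
step 6: x = 9, y = 0
step 7: x = 7, y = -8
step 8: x = -2, y = -11
step 9: x = -7, y = -14
step 10: x = -11, y = -15
step 11: x = -13, y = -10
step 12: x = -15, y = -9
step 13: x = -6, y = -15
step 14: x = -1, y = -14
The first disagreement with the log is at step 11, where the value should be x = -13.

step 11, x = -13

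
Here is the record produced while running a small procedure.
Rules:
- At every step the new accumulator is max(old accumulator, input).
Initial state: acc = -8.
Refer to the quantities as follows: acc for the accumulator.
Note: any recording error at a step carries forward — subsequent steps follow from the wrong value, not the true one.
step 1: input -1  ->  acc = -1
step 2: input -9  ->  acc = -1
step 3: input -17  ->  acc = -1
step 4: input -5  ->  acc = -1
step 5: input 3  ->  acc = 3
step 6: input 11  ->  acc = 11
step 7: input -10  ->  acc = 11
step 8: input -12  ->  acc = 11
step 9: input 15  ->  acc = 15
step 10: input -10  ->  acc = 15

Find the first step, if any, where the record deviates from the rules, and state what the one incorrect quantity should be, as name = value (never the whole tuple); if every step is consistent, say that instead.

no error

Recomputing the run from the initial state:
step 1: acc = -1
step 2: acc = -1
step 3: acc = -1
step 4: acc = -1
step 5: acc = 3
step 6: acc = 11
step 7: acc = 11
step 8: acc = 11
step 9: acc = 15
step 10: acc = 15
This matches the record at every step.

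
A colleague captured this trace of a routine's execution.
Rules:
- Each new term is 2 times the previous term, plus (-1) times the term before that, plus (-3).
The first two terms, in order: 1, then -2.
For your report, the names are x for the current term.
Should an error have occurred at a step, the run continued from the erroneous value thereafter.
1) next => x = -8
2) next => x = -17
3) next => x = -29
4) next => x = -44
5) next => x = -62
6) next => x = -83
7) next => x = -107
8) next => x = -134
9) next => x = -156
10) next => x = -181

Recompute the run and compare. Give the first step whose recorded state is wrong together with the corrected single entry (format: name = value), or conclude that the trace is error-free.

Step 1: x = 2*(-2) + (-1)*(1) + (-3) = -8 — in agreement.
Step 2: x = 2*(-8) + (-1)*(-2) + (-3) = -17 — verified.
Step 3: x = 2*(-17) + (-1)*(-8) + (-3) = -29 — verified.
Step 4: x = 2*(-29) + (-1)*(-17) + (-3) = -44 — no discrepancy.
Step 5: x = 2*(-44) + (-1)*(-29) + (-3) = -62 — verified.
Step 6: x = 2*(-62) + (-1)*(-44) + (-3) = -83 — exactly as logged.
Step 7: x = 2*(-83) + (-1)*(-62) + (-3) = -107 — same as recorded.
Step 8: x = 2*(-107) + (-1)*(-83) + (-3) = -134 — exactly as logged.
Step 9: x = 2*(-134) + (-1)*(-107) + (-3) = -164 — a discrepancy with the trace.
So the first discrepancy is step 9, where the right value is x = -164.

step 9, x = -164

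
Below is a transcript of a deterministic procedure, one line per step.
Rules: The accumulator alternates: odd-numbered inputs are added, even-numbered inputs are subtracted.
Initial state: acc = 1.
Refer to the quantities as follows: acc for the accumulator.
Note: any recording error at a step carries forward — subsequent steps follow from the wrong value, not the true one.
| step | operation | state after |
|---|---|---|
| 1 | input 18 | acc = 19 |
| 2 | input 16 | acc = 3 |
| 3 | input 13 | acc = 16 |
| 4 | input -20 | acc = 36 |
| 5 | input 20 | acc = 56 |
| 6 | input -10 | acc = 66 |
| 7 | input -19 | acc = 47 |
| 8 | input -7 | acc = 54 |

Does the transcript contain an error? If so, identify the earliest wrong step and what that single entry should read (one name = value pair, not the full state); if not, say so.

no error

Recomputing the run from the initial state:
step 1: acc = 19
step 2: acc = 3
step 3: acc = 16
step 4: acc = 36
step 5: acc = 56
step 6: acc = 66
step 7: acc = 47
step 8: acc = 54
This matches the transcript at every step.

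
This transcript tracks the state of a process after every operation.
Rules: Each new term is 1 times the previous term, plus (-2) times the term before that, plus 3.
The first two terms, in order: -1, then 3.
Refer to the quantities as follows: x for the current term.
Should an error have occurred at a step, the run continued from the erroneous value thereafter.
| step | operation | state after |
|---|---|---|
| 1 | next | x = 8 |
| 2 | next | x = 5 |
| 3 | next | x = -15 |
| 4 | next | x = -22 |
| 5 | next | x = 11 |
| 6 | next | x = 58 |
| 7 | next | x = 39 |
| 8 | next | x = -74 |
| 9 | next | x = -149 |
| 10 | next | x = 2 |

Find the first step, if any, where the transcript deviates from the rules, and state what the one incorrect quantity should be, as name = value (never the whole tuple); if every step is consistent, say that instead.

Recomputing the run from the initial state:
step 1: x = 8
step 2: x = 5
step 3: x = -8
step 4: x = -15
step 5: x = 4
step 6: x = 37
step 7: x = 32
step 8: x = -39
step 9: x = -100
step 10: x = -19
The first disagreement with the transcript is at step 3, where the value should be x = -8.

step 3, x = -8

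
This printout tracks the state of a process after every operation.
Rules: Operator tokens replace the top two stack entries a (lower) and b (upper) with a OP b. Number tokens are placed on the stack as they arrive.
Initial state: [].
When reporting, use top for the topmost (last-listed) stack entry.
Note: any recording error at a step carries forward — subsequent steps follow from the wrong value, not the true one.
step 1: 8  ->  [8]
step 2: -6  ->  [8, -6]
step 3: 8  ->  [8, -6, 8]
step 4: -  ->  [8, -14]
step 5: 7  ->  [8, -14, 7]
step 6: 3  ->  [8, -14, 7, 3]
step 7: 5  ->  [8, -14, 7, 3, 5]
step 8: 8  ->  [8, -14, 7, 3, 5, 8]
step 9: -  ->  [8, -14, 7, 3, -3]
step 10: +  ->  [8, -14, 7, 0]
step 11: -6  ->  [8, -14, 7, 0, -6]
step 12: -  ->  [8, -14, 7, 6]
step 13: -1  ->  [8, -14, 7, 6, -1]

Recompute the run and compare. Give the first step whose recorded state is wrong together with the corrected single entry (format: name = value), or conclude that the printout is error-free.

step 1: push 8: top = 8 -> checks out
step 2: push -6: top = -6 -> no discrepancy
step 3: push 8: top = 8 -> confirmed correct
step 4: -6 - 8 = -14 -> confirmed correct
step 5: push 7: top = 7 -> consistent with the printout
step 6: push 3: top = 3 -> same as recorded
step 7: push 5: top = 5 -> matches
step 8: push 8: top = 8 -> verified
step 9: 5 - 8 = -3 -> exactly as logged
step 10: 3 + -3 = 0 -> consistent with the printout
step 11: push -6: top = -6 -> matches
step 12: 0 - -6 = 6 -> exactly as logged
step 13: push -1: top = -1 -> matches
Each recorded entry agrees with the recomputation.

no error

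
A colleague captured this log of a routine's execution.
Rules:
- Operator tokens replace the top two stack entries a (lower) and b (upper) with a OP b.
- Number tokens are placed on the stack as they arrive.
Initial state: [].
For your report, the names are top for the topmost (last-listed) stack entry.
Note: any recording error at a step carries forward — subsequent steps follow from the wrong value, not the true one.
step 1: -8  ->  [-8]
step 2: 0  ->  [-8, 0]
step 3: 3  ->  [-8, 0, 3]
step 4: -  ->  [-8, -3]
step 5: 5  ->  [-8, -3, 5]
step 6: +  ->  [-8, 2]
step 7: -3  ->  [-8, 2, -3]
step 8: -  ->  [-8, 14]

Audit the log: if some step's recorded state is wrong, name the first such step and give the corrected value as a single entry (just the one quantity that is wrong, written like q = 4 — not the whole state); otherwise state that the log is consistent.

step 8, top = 5

Recomputing the run from the initial state:
step 1: [-8]
step 2: [-8, 0]
step 3: [-8, 0, 3]
step 4: [-8, -3]
step 5: [-8, -3, 5]
step 6: [-8, 2]
step 7: [-8, 2, -3]
step 8: [-8, 5]
The first disagreement with the log is at step 8, where the value should be top = 5.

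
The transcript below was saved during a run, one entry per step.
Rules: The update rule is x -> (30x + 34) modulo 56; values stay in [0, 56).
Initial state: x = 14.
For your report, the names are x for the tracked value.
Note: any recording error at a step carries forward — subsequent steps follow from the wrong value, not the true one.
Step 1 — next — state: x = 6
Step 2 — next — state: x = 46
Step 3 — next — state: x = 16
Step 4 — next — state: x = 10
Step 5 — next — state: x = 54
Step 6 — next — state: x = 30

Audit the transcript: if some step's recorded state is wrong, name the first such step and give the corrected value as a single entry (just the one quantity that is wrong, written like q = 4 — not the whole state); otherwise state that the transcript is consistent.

1. x = (30*14 + 34) mod 56 = 6 (in agreement)
2. x = (30*6 + 34) mod 56 = 46 (confirmed correct)
3. x = (30*46 + 34) mod 56 = 14 (this is not what the transcript shows)
Conclusion: step 3 carries the first error; the entry should be x = 14.

step 3, x = 14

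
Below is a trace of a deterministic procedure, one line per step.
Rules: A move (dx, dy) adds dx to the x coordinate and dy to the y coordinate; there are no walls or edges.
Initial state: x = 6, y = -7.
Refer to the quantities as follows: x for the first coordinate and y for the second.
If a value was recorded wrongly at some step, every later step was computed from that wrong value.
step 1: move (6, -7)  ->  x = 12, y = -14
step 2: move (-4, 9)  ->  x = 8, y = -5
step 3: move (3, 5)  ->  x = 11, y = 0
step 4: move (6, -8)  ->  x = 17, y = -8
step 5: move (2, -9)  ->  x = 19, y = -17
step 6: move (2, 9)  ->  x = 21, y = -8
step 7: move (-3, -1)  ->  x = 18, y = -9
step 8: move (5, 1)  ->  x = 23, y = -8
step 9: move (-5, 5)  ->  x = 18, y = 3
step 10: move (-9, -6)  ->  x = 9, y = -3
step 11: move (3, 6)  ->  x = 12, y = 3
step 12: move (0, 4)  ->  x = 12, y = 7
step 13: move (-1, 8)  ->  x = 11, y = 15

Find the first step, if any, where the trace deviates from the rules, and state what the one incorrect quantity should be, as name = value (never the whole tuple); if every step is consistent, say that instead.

1. x = 6 + (6) = 12, y = -7 + (-7) = -14 (consistent with the trace)
2. x = 12 + (-4) = 8, y = -14 + (9) = -5 (same as recorded)
3. x = 8 + (3) = 11, y = -5 + (5) = 0 (verified)
4. x = 11 + (6) = 17, y = 0 + (-8) = -8 (checks out)
5. x = 17 + (2) = 19, y = -8 + (-9) = -17 (matches)
6. x = 19 + (2) = 21, y = -17 + (9) = -8 (consistent with the trace)
7. x = 21 + (-3) = 18, y = -8 + (-1) = -9 (matches)
8. x = 18 + (5) = 23, y = -9 + (1) = -8 (exactly as logged)
9. x = 23 + (-5) = 18, y = -8 + (5) = -3 (not what was recorded)
First incorrect step: 9; the correct value is y = -3.

step 9, y = -3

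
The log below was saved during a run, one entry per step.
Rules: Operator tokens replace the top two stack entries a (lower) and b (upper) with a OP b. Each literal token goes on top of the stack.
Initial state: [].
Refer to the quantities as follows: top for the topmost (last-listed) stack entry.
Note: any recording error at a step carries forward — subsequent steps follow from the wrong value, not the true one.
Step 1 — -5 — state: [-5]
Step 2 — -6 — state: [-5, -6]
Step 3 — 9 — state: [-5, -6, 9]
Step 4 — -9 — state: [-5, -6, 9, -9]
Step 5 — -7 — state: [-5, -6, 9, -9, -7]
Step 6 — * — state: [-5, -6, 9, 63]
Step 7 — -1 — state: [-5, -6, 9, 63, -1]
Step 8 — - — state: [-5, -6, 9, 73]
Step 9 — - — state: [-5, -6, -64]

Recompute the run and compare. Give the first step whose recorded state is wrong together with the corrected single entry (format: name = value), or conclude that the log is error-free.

1. push -5: top = -5 (no discrepancy)
2. push -6: top = -6 (agrees with the log)
3. push 9: top = 9 (in agreement)
4. push -9: top = -9 (checks out)
5. push -7: top = -7 (no discrepancy)
6. -9 * -7 = 63 (exactly as logged)
7. push -1: top = -1 (consistent with the log)
8. 63 - -1 = 64 (not what was recorded)
That makes step 8 the first incorrect line — top = 64 is what it should show.

step 8, top = 64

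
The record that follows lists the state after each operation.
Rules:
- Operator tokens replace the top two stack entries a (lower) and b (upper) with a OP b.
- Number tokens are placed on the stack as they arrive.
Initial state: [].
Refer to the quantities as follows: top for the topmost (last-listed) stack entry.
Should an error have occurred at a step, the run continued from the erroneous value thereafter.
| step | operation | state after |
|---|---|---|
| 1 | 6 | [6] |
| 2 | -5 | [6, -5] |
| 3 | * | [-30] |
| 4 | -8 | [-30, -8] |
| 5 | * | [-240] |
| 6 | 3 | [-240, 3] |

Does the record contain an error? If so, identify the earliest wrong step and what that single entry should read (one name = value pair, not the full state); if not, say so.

step 5, top = 240

Step 1: push 6: top = 6 — confirmed correct.
Step 2: push -5: top = -5 — no discrepancy.
Step 3: 6 * -5 = -30 — matches.
Step 4: push -8: top = -8 — confirmed correct.
Step 5: -30 * -8 = 240 — the record has a different value.
The audit stops at step 5: the recorded entry is wrong and should be top = 240.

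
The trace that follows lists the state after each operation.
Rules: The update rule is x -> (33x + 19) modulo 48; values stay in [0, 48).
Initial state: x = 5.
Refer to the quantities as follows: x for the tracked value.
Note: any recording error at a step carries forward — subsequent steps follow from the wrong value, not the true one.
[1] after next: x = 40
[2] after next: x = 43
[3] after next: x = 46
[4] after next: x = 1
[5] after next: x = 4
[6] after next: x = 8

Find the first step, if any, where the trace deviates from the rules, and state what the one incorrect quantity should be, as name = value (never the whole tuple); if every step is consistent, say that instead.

step 1: x = (33*5 + 19) mod 48 = 40 -> in agreement
step 2: x = (33*40 + 19) mod 48 = 43 -> checks out
step 3: x = (33*43 + 19) mod 48 = 46 -> no discrepancy
step 4: x = (33*46 + 19) mod 48 = 1 -> checks out
step 5: x = (33*1 + 19) mod 48 = 4 -> verified
step 6: x = (33*4 + 19) mod 48 = 7 -> the recorded entry deviates here
Conclusion: step 6 carries the first error; the entry should be x = 7.

step 6, x = 7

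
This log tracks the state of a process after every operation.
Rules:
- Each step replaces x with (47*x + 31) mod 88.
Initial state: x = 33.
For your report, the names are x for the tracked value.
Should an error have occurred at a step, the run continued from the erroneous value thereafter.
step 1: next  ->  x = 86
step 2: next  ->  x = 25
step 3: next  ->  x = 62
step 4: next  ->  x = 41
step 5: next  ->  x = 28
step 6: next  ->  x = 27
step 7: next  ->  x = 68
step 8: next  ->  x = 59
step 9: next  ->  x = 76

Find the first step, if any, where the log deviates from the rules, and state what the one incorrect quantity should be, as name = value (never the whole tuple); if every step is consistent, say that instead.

step 5, x = 22

1. x = (47*33 + 31) mod 88 = 86 (in agreement)
2. x = (47*86 + 31) mod 88 = 25 (exactly as logged)
3. x = (47*25 + 31) mod 88 = 62 (in agreement)
4. x = (47*62 + 31) mod 88 = 41 (verified)
5. x = (47*41 + 31) mod 88 = 22 (not what was recorded)
Step 5 is the first one off; corrected, x = 22.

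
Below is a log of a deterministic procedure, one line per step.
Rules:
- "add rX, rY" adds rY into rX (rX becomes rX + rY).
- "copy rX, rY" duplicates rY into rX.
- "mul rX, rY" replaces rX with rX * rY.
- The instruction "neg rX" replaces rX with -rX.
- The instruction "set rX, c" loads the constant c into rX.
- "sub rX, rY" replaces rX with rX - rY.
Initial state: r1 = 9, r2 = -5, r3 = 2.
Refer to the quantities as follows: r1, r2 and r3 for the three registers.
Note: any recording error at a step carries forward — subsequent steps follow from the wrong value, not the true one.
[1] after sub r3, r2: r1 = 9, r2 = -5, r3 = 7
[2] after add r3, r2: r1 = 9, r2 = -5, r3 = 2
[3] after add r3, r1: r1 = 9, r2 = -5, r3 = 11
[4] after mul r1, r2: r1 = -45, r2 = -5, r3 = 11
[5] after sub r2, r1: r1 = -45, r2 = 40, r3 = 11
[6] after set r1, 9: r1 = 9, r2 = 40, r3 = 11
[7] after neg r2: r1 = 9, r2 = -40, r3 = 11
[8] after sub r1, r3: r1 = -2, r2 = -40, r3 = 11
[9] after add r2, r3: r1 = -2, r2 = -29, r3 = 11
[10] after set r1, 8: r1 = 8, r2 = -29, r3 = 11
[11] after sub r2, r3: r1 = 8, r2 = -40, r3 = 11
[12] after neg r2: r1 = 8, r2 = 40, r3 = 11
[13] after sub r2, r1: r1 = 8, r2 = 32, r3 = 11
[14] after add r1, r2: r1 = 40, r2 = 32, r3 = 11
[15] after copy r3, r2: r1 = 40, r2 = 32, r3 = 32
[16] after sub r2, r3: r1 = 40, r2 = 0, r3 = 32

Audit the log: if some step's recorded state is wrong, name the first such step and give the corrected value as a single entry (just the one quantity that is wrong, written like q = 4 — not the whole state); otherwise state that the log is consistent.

no error

Step 1: r3 = 2 - -5 = 7 — agrees with the log.
Step 2: r3 = 7 + -5 = 2 — agrees with the log.
Step 3: r3 = 2 + 9 = 11 — verified.
Step 4: r1 = 9 * -5 = -45 — verified.
Step 5: r2 = -5 - -45 = 40 — no discrepancy.
Step 6: r1 = 9 — no discrepancy.
Step 7: r2 = -(40) = -40 — agrees with the log.
Step 8: r1 = 9 - 11 = -2 — in agreement.
Step 9: r2 = -40 + 11 = -29 — verified.
Step 10: r1 = 8 — same as recorded.
Step 11: r2 = -29 - 11 = -40 — in agreement.
Step 12: r2 = -(-40) = 40 — exactly as logged.
Step 13: r2 = 40 - 8 = 32 — same as recorded.
Step 14: r1 = 8 + 32 = 40 — verified.
Step 15: r3 = 32 — exactly as logged.
Step 16: r2 = 32 - 32 = 0 — no discrepancy.
All entries verified; no error found.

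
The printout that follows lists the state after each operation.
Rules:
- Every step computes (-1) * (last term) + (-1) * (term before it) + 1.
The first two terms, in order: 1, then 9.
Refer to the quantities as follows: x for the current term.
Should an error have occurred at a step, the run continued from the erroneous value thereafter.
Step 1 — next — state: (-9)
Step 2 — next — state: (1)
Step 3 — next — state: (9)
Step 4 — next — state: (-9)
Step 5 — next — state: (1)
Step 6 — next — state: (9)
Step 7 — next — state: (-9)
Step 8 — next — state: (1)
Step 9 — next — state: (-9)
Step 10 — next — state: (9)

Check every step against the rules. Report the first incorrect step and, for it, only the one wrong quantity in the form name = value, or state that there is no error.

Recomputing the run from the initial state:
step 1: x = -9
step 2: x = 1
step 3: x = 9
step 4: x = -9
step 5: x = 1
step 6: x = 9
step 7: x = -9
step 8: x = 1
step 9: x = 9
step 10: x = -9
The first disagreement with the printout is at step 9, where the value should be x = 9.

step 9, x = 9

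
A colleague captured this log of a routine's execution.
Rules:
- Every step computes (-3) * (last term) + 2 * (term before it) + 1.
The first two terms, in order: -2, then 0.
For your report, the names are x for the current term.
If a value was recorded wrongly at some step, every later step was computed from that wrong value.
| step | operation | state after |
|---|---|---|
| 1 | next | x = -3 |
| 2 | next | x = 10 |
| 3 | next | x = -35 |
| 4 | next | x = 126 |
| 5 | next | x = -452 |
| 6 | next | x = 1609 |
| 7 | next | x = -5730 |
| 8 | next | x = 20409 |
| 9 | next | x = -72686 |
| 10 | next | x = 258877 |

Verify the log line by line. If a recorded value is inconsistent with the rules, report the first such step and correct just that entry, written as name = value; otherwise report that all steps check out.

Recomputing the run from the initial state:
step 1: x = -3
step 2: x = 10
step 3: x = -35
step 4: x = 126
step 5: x = -447
step 6: x = 1594
step 7: x = -5675
step 8: x = 20214
step 9: x = -71991
step 10: x = 256402
The first disagreement with the log is at step 5, where the value should be x = -447.

step 5, x = -447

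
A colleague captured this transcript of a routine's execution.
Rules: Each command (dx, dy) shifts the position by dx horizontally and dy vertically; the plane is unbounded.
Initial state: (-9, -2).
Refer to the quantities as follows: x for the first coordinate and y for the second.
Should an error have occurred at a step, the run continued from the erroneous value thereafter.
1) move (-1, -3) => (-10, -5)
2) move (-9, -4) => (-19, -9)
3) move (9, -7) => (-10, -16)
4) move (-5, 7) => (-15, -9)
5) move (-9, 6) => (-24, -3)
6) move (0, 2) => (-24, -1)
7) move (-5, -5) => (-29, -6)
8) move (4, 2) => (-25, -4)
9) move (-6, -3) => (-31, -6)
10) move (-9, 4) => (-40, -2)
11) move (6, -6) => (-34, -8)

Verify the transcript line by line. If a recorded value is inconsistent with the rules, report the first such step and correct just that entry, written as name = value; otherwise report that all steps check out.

Step 1: x = -9 + (-1) = -10, y = -2 + (-3) = -5 — verified.
Step 2: x = -10 + (-9) = -19, y = -5 + (-4) = -9 — agrees with the transcript.
Step 3: x = -19 + (9) = -10, y = -9 + (-7) = -16 — no discrepancy.
Step 4: x = -10 + (-5) = -15, y = -16 + (7) = -9 — agrees with the transcript.
Step 5: x = -15 + (-9) = -24, y = -9 + (6) = -3 — agrees with the transcript.
Step 6: x = -24 + (0) = -24, y = -3 + (2) = -1 — checks out.
Step 7: x = -24 + (-5) = -29, y = -1 + (-5) = -6 — agrees with the transcript.
Step 8: x = -29 + (4) = -25, y = -6 + (2) = -4 — exactly as logged.
Step 9: x = -25 + (-6) = -31, y = -4 + (-3) = -7 — not what was recorded.
So the first discrepancy is step 9, where the right value is y = -7.

step 9, y = -7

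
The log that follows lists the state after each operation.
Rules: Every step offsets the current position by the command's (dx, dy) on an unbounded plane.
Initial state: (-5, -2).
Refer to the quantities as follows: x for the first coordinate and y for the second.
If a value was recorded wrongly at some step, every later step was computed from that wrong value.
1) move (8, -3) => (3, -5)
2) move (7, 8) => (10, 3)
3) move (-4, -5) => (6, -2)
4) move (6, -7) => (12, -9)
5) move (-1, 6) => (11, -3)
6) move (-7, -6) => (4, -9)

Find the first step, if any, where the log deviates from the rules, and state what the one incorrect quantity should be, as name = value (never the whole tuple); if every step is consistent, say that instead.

1. x = -5 + (8) = 3, y = -2 + (-3) = -5 (no discrepancy)
2. x = 3 + (7) = 10, y = -5 + (8) = 3 (exactly as logged)
3. x = 10 + (-4) = 6, y = 3 + (-5) = -2 (exactly as logged)
4. x = 6 + (6) = 12, y = -2 + (-7) = -9 (checks out)
5. x = 12 + (-1) = 11, y = -9 + (6) = -3 (confirmed correct)
6. x = 11 + (-7) = 4, y = -3 + (-6) = -9 (verified)
All steps check out; nothing to correct.

no error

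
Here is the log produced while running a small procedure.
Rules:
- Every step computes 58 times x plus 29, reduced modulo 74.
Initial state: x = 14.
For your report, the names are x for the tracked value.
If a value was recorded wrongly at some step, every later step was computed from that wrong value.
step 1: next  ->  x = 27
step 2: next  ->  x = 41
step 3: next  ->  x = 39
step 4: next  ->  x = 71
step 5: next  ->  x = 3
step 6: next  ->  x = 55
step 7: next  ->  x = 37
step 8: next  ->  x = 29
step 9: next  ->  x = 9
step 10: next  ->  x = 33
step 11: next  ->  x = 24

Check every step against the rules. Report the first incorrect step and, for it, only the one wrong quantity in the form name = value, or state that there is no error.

step 11, x = 19

1. x = (58*14 + 29) mod 74 = 27 (in agreement)
2. x = (58*27 + 29) mod 74 = 41 (consistent with the log)
3. x = (58*41 + 29) mod 74 = 39 (matches)
4. x = (58*39 + 29) mod 74 = 71 (matches)
5. x = (58*71 + 29) mod 74 = 3 (exactly as logged)
6. x = (58*3 + 29) mod 74 = 55 (consistent with the log)
7. x = (58*55 + 29) mod 74 = 37 (exactly as logged)
8. x = (58*37 + 29) mod 74 = 29 (checks out)
9. x = (58*29 + 29) mod 74 = 9 (consistent with the log)
10. x = (58*9 + 29) mod 74 = 33 (in agreement)
11. x = (58*33 + 29) mod 74 = 19 (not what was recorded)
Step 11 is the first one off; corrected, x = 19.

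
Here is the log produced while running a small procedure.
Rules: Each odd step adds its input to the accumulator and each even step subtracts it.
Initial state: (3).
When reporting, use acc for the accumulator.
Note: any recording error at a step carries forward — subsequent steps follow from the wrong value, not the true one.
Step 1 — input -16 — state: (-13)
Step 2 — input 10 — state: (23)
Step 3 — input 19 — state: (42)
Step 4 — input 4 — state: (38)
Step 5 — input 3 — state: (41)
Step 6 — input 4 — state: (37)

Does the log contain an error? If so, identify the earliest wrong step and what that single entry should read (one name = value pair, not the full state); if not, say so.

Step 1: acc = 3 + -16 = -13 — same as recorded.
Step 2: acc = -13 - 10 = -23 — not what was recorded.
First deviation found at step 2; the corrected entry is acc = -23.

step 2, acc = -23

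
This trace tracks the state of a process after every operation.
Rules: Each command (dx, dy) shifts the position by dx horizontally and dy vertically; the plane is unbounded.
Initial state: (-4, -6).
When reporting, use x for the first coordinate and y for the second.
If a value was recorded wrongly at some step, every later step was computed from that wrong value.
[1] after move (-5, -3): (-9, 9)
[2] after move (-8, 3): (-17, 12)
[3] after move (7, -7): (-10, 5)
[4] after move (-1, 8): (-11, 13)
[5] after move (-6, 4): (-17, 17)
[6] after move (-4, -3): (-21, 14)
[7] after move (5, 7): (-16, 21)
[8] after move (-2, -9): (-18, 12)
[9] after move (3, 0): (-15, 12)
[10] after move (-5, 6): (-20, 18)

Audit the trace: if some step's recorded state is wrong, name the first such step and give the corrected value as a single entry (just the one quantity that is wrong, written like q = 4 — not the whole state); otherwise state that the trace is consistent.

1. x = -4 + (-5) = -9, y = -6 + (-3) = -9 (the trace disagrees here)
The audit stops at step 1: the recorded entry is wrong and should be y = -9.

step 1, y = -9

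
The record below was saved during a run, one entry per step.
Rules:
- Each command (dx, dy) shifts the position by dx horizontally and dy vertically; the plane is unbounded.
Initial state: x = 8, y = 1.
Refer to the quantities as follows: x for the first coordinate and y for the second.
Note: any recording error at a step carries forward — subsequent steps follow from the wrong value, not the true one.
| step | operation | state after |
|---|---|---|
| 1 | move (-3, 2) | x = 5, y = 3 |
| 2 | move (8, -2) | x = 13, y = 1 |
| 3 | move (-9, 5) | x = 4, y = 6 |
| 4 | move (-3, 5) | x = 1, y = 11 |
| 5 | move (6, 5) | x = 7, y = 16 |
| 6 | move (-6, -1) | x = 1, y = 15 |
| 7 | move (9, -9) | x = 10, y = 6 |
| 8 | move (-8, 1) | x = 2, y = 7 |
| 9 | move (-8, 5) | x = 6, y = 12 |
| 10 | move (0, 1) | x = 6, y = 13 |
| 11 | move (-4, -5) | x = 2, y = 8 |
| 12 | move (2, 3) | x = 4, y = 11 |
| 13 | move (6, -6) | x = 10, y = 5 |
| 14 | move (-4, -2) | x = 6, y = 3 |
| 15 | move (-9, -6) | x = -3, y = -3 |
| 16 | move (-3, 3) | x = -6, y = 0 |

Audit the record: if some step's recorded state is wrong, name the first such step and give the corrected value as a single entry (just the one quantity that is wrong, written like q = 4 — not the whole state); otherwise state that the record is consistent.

step 9, x = -6

Recomputing the run from the initial state:
step 1: x = 5, y = 3
step 2: x = 13, y = 1
step 3: x = 4, y = 6
step 4: x = 1, y = 11
step 5: x = 7, y = 16
step 6: x = 1, y = 15
step 7: x = 10, y = 6
step 8: x = 2, y = 7
step 9: x = -6, y = 12
step 10: x = -6, y = 13
step 11: x = -10, y = 8
step 12: x = -8, y = 11
step 13: x = -2, y = 5
step 14: x = -6, y = 3
step 15: x = -15, y = -3
step 16: x = -18, y = 0
The first disagreement with the record is at step 9, where the value should be x = -6.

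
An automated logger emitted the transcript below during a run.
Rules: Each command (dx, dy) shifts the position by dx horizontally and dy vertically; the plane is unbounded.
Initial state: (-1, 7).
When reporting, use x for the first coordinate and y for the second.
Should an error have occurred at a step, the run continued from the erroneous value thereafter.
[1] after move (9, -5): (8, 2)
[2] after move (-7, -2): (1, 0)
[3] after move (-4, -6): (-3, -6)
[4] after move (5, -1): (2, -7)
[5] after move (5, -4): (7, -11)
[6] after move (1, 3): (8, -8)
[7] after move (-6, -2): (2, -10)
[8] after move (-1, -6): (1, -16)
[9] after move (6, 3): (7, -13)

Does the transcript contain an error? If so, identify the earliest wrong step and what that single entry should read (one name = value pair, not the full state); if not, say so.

no error

Recomputing the run from the initial state:
step 1: x = 8, y = 2
step 2: x = 1, y = 0
step 3: x = -3, y = -6
step 4: x = 2, y = -7
step 5: x = 7, y = -11
step 6: x = 8, y = -8
step 7: x = 2, y = -10
step 8: x = 1, y = -16
step 9: x = 7, y = -13
This matches the transcript at every step.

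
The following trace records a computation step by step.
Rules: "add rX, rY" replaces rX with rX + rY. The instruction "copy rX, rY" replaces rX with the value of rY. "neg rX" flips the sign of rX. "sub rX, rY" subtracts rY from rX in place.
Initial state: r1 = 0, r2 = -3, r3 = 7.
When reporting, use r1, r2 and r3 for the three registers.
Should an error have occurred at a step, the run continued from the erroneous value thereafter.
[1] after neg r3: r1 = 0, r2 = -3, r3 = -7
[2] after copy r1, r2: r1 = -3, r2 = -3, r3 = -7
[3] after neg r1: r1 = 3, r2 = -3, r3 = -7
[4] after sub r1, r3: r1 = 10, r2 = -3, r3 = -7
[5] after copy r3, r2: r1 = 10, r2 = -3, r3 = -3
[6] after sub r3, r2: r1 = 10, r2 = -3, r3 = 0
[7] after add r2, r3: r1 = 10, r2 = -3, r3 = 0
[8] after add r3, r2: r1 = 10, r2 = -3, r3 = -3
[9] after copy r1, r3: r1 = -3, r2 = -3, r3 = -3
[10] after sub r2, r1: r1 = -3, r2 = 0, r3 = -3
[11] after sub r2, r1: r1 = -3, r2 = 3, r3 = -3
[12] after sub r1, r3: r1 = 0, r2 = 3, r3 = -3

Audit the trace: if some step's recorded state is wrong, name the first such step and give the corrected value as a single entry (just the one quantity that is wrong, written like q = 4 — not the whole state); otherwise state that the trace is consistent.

no error

Recomputing the run from the initial state:
step 1: r1 = 0, r2 = -3, r3 = -7
step 2: r1 = -3, r2 = -3, r3 = -7
step 3: r1 = 3, r2 = -3, r3 = -7
step 4: r1 = 10, r2 = -3, r3 = -7
step 5: r1 = 10, r2 = -3, r3 = -3
step 6: r1 = 10, r2 = -3, r3 = 0
step 7: r1 = 10, r2 = -3, r3 = 0
step 8: r1 = 10, r2 = -3, r3 = -3
step 9: r1 = -3, r2 = -3, r3 = -3
step 10: r1 = -3, r2 = 0, r3 = -3
step 11: r1 = -3, r2 = 3, r3 = -3
step 12: r1 = 0, r2 = 3, r3 = -3
This matches the trace at every step.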